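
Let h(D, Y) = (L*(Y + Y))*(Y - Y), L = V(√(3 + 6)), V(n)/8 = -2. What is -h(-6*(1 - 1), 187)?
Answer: 0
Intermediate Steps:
V(n) = -16 (V(n) = 8*(-2) = -16)
L = -16
h(D, Y) = 0 (h(D, Y) = (-16*(Y + Y))*(Y - Y) = -32*Y*0 = 0)
-h(-6*(1 - 1), 187) = -1*0 = 0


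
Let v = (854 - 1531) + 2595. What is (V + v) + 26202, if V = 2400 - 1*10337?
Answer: 20183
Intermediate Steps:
v = 1918 (v = -677 + 2595 = 1918)
V = -7937 (V = 2400 - 10337 = -7937)
(V + v) + 26202 = (-7937 + 1918) + 26202 = -6019 + 26202 = 20183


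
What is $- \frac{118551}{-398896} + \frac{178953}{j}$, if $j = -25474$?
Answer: $- \frac{34181833857}{5080738352} \approx -6.7277$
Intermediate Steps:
$- \frac{118551}{-398896} + \frac{178953}{j} = - \frac{118551}{-398896} + \frac{178953}{-25474} = \left(-118551\right) \left(- \frac{1}{398896}\right) + 178953 \left(- \frac{1}{25474}\right) = \frac{118551}{398896} - \frac{178953}{25474} = - \frac{34181833857}{5080738352}$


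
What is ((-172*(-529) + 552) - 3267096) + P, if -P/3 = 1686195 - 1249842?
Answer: -4484615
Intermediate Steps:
P = -1309059 (P = -3*(1686195 - 1249842) = -3*436353 = -1309059)
((-172*(-529) + 552) - 3267096) + P = ((-172*(-529) + 552) - 3267096) - 1309059 = ((90988 + 552) - 3267096) - 1309059 = (91540 - 3267096) - 1309059 = -3175556 - 1309059 = -4484615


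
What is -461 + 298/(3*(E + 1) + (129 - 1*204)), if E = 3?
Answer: -29341/63 ≈ -465.73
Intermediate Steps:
-461 + 298/(3*(E + 1) + (129 - 1*204)) = -461 + 298/(3*(3 + 1) + (129 - 1*204)) = -461 + 298/(3*4 + (129 - 204)) = -461 + 298/(12 - 75) = -461 + 298/(-63) = -461 + 298*(-1/63) = -461 - 298/63 = -29341/63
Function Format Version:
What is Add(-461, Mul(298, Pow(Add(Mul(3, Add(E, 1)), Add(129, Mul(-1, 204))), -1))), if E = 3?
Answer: Rational(-29341, 63) ≈ -465.73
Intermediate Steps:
Add(-461, Mul(298, Pow(Add(Mul(3, Add(E, 1)), Add(129, Mul(-1, 204))), -1))) = Add(-461, Mul(298, Pow(Add(Mul(3, Add(3, 1)), Add(129, Mul(-1, 204))), -1))) = Add(-461, Mul(298, Pow(Add(Mul(3, 4), Add(129, -204)), -1))) = Add(-461, Mul(298, Pow(Add(12, -75), -1))) = Add(-461, Mul(298, Pow(-63, -1))) = Add(-461, Mul(298, Rational(-1, 63))) = Add(-461, Rational(-298, 63)) = Rational(-29341, 63)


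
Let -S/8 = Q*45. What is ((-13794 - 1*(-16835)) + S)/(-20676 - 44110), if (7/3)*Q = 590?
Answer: 615913/453502 ≈ 1.3581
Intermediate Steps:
Q = 1770/7 (Q = (3/7)*590 = 1770/7 ≈ 252.86)
S = -637200/7 (S = -14160*45/7 = -8*79650/7 = -637200/7 ≈ -91029.)
((-13794 - 1*(-16835)) + S)/(-20676 - 44110) = ((-13794 - 1*(-16835)) - 637200/7)/(-20676 - 44110) = ((-13794 + 16835) - 637200/7)/(-64786) = (3041 - 637200/7)*(-1/64786) = -615913/7*(-1/64786) = 615913/453502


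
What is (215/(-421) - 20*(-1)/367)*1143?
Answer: -80564355/154507 ≈ -521.43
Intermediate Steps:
(215/(-421) - 20*(-1)/367)*1143 = (215*(-1/421) + 20*(1/367))*1143 = (-215/421 + 20/367)*1143 = -70485/154507*1143 = -80564355/154507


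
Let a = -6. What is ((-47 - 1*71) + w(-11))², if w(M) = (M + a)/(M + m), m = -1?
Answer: 1957201/144 ≈ 13592.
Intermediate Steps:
w(M) = (-6 + M)/(-1 + M) (w(M) = (M - 6)/(M - 1) = (-6 + M)/(-1 + M))
((-47 - 1*71) + w(-11))² = ((-47 - 1*71) + (-6 - 11)/(-1 - 11))² = ((-47 - 71) - 17/(-12))² = (-118 - 1/12*(-17))² = (-118 + 17/12)² = (-1399/12)² = 1957201/144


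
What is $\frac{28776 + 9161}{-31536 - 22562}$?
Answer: $- \frac{37937}{54098} \approx -0.70126$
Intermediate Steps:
$\frac{28776 + 9161}{-31536 - 22562} = \frac{37937}{-54098} = 37937 \left(- \frac{1}{54098}\right) = - \frac{37937}{54098}$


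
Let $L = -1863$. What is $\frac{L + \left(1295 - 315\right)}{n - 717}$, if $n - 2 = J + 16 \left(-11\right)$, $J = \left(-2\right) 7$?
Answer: $\frac{883}{905} \approx 0.97569$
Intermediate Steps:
$J = -14$
$n = -188$ ($n = 2 + \left(-14 + 16 \left(-11\right)\right) = 2 - 190 = -188$)
$\frac{L + \left(1295 - 315\right)}{n - 717} = \frac{-1863 + \left(1295 - 315\right)}{-188 - 717} = \frac{-1863 + \left(1295 - 315\right)}{-905} = \left(-1863 + 980\right) \left(- \frac{1}{905}\right) = \left(-883\right) \left(- \frac{1}{905}\right) = \frac{883}{905}$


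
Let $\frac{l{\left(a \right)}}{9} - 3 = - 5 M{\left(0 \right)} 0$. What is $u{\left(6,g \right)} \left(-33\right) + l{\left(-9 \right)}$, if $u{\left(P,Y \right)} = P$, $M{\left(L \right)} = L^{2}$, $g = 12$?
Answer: $-171$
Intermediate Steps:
$l{\left(a \right)} = 27$ ($l{\left(a \right)} = 27 + 9 - 5 \cdot 0^{2} \cdot 0 = 27 + 9 \left(-5\right) 0 \cdot 0 = 27 + 9 \cdot 0 \cdot 0 = 27 + 9 \cdot 0 = 27 + 0 = 27$)
$u{\left(6,g \right)} \left(-33\right) + l{\left(-9 \right)} = 6 \left(-33\right) + 27 = -198 + 27 = -171$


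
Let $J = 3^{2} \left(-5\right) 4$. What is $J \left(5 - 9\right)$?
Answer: $720$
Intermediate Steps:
$J = -180$ ($J = 9 \left(-5\right) 4 = \left(-45\right) 4 = -180$)
$J \left(5 - 9\right) = - 180 \left(5 - 9\right) = \left(-180\right) \left(-4\right) = 720$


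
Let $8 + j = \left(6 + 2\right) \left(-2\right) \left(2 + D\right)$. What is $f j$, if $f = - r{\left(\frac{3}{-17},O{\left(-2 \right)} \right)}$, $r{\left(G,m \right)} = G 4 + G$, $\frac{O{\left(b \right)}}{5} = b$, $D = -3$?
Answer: $\frac{120}{17} \approx 7.0588$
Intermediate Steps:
$O{\left(b \right)} = 5 b$
$r{\left(G,m \right)} = 5 G$ ($r{\left(G,m \right)} = 4 G + G = 5 G$)
$j = 8$ ($j = -8 + \left(6 + 2\right) \left(-2\right) \left(2 - 3\right) = -8 + 8 \left(-2\right) \left(-1\right) = -8 - -16 = -8 + 16 = 8$)
$f = \frac{15}{17}$ ($f = - 5 \frac{3}{-17} = - 5 \cdot 3 \left(- \frac{1}{17}\right) = - \frac{5 \left(-3\right)}{17} = \left(-1\right) \left(- \frac{15}{17}\right) = \frac{15}{17} \approx 0.88235$)
$f j = \frac{15}{17} \cdot 8 = \frac{120}{17}$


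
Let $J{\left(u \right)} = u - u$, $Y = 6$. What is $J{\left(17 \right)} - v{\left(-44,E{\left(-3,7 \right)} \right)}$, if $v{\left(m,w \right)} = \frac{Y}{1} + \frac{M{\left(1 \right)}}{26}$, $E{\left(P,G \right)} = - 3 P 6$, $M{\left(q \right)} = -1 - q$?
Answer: $- \frac{77}{13} \approx -5.9231$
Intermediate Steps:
$E{\left(P,G \right)} = - 18 P$
$v{\left(m,w \right)} = \frac{77}{13}$ ($v{\left(m,w \right)} = \frac{6}{1} + \frac{-1 - 1}{26} = 6 \cdot 1 + \left(-1 - 1\right) \frac{1}{26} = 6 - \frac{1}{13} = \frac{77}{13}$)
$J{\left(u \right)} = 0$
$J{\left(17 \right)} - v{\left(-44,E{\left(-3,7 \right)} \right)} = 0 - \frac{77}{13} = - \frac{77}{13}$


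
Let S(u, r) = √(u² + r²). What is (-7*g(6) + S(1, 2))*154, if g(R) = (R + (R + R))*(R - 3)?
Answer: -58212 + 154*√5 ≈ -57868.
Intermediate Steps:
g(R) = 3*R*(-3 + R) (g(R) = (R + 2*R)*(-3 + R) = (3*R)*(-3 + R) = 3*R*(-3 + R))
S(u, r) = √(r² + u²)
(-7*g(6) + S(1, 2))*154 = (-21*6*(-3 + 6) + √(2² + 1²))*154 = (-21*6*3 + √(4 + 1))*154 = (-7*54 + √5)*154 = (-378 + √5)*154 = -58212 + 154*√5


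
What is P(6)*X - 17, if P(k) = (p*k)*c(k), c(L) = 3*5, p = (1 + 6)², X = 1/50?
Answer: 356/5 ≈ 71.200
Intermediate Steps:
X = 1/50 ≈ 0.020000
p = 49 (p = 7² = 49)
c(L) = 15
P(k) = 735*k (P(k) = (49*k)*15 = 735*k)
P(6)*X - 17 = (735*6)*(1/50) - 17 = 4410*(1/50) - 17 = 441/5 - 17 = 356/5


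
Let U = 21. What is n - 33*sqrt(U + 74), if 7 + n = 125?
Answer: 118 - 33*sqrt(95) ≈ -203.64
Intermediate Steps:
n = 118 (n = -7 + 125 = 118)
n - 33*sqrt(U + 74) = 118 - 33*sqrt(21 + 74) = 118 - 33*sqrt(95)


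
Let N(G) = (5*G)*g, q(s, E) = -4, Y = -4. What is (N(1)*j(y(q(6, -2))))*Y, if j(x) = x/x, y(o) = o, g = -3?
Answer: 60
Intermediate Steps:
N(G) = -15*G (N(G) = (5*G)*(-3) = -15*G)
j(x) = 1
(N(1)*j(y(q(6, -2))))*Y = (-15*1*1)*(-4) = -15*1*(-4) = -15*(-4) = 60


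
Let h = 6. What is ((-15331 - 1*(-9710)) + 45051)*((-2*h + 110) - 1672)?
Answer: -62062820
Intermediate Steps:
((-15331 - 1*(-9710)) + 45051)*((-2*h + 110) - 1672) = ((-15331 - 1*(-9710)) + 45051)*((-2*6 + 110) - 1672) = ((-15331 + 9710) + 45051)*((-12 + 110) - 1672) = (-5621 + 45051)*(98 - 1672) = 39430*(-1574) = -62062820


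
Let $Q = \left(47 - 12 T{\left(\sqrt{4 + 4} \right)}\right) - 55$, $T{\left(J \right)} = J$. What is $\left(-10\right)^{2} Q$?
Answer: $-800 - 2400 \sqrt{2} \approx -4194.1$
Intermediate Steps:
$Q = -8 - 24 \sqrt{2}$ ($Q = \left(47 - 12 \sqrt{4 + 4}\right) - 55 = \left(47 - 12 \sqrt{8}\right) - 55 = \left(47 - 12 \cdot 2 \sqrt{2}\right) - 55 = \left(47 - 24 \sqrt{2}\right) - 55 = -8 - 24 \sqrt{2} \approx -41.941$)
$\left(-10\right)^{2} Q = \left(-10\right)^{2} \left(-8 - 24 \sqrt{2}\right) = 100 \left(-8 - 24 \sqrt{2}\right) = -800 - 2400 \sqrt{2}$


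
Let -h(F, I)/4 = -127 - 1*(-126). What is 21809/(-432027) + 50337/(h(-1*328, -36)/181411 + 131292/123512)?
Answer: 121817739234415703057/2572537936052655 ≈ 47353.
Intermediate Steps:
h(F, I) = 4 (h(F, I) = -4*(-127 - 1*(-126)) = -4*(-127 + 126) = -4*(-1) = 4)
21809/(-432027) + 50337/(h(-1*328, -36)/181411 + 131292/123512) = 21809/(-432027) + 50337/(4/181411 + 131292/123512) = 21809*(-1/432027) + 50337/(4*(1/181411) + 131292*(1/123512)) = -21809/432027 + 50337/(4/181411 + 32823/30878) = -21809/432027 + 50337/(5954576765/5601608858) = -21809/432027 + 50337*(5601608858/5954576765) = -21809/432027 + 281968185085146/5954576765 = 121817739234415703057/2572537936052655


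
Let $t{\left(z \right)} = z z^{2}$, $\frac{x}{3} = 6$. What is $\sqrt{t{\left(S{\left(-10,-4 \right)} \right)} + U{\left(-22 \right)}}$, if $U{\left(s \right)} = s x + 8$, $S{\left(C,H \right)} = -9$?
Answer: $i \sqrt{1117} \approx 33.422 i$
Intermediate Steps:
$x = 18$ ($x = 3 \cdot 6 = 18$)
$t{\left(z \right)} = z^{3}$
$U{\left(s \right)} = 8 + 18 s$ ($U{\left(s \right)} = s 18 + 8 = 18 s + 8 = 8 + 18 s$)
$\sqrt{t{\left(S{\left(-10,-4 \right)} \right)} + U{\left(-22 \right)}} = \sqrt{\left(-9\right)^{3} + \left(8 + 18 \left(-22\right)\right)} = \sqrt{-729 + \left(8 - 396\right)} = \sqrt{-729 - 388} = \sqrt{-1117} = i \sqrt{1117}$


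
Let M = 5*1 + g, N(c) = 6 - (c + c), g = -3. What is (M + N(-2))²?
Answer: 144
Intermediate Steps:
N(c) = 6 - 2*c
M = 2 (M = 5*1 - 3 = 5 - 3 = 2)
(M + N(-2))² = (2 + (6 - 2*(-2)))² = (2 + (6 + 4))² = (2 + 10)² = 12² = 144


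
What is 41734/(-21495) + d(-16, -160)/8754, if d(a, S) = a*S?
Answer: -51718706/31361205 ≈ -1.6491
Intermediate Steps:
d(a, S) = S*a
41734/(-21495) + d(-16, -160)/8754 = 41734/(-21495) - 160*(-16)/8754 = 41734*(-1/21495) + 2560*(1/8754) = -41734/21495 + 1280/4377 = -51718706/31361205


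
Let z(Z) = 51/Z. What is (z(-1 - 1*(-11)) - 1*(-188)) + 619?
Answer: 8121/10 ≈ 812.10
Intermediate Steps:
(z(-1 - 1*(-11)) - 1*(-188)) + 619 = (51/(-1 - 1*(-11)) - 1*(-188)) + 619 = (51/(-1 + 11) + 188) + 619 = (51/10 + 188) + 619 = 1931/10 + 619 = 8121/10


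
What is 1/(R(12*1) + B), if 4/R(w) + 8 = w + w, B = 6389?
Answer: 4/25557 ≈ 0.00015651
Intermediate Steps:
R(w) = 4/(-8 + 2*w) (R(w) = 4/(-8 + (w + w)) = 4/(-8 + 2*w))
1/(R(12*1) + B) = 1/(2/(-4 + 12*1) + 6389) = 1/(2/(-4 + 12) + 6389) = 1/(2/8 + 6389) = 1/(2*(⅛) + 6389) = 1/(¼ + 6389) = 1/(25557/4) = 4/25557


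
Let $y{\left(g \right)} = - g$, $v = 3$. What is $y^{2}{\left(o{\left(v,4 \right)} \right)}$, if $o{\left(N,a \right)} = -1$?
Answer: $1$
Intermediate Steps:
$y^{2}{\left(o{\left(v,4 \right)} \right)} = \left(\left(-1\right) \left(-1\right)\right)^{2} = 1^{2} = 1$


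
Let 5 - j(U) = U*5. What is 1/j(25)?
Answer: -1/120 ≈ -0.0083333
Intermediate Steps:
j(U) = 5 - 5*U (j(U) = 5 - U*5 = 5 - 5*U)
1/j(25) = 1/(5 - 5*25) = 1/(5 - 125) = 1/(-120) = -1/120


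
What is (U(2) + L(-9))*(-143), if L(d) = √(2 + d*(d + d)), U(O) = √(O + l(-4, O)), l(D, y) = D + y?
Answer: -286*√41 ≈ -1831.3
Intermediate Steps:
U(O) = √(-4 + 2*O) (U(O) = √(O + (-4 + O)) = √(-4 + 2*O))
L(d) = √(2 + 2*d²) (L(d) = √(2 + d*(2*d)) = √(2 + 2*d²))
(U(2) + L(-9))*(-143) = (√(-4 + 2*2) + √(2 + 2*(-9)²))*(-143) = (√(-4 + 4) + √(2 + 2*81))*(-143) = (√0 + √(2 + 162))*(-143) = (0 + √164)*(-143) = (0 + 2*√41)*(-143) = (2*√41)*(-143) = -286*√41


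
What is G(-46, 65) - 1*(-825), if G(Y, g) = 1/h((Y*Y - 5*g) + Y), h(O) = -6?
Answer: 4949/6 ≈ 824.83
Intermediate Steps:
G(Y, g) = -⅙ (G(Y, g) = 1/(-6) = -⅙)
G(-46, 65) - 1*(-825) = -⅙ - 1*(-825) = -⅙ + 825 = 4949/6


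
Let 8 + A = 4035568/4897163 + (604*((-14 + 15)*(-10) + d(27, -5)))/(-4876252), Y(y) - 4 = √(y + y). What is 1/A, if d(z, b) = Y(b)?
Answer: -25572612067563849517773261/183488463058802780594823379 + 4414608717433079497897*I*√10/1834884630588027805948233790 ≈ -0.13937 + 7.6082e-6*I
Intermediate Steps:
Y(y) = 4 + √2*√y (Y(y) = 4 + √(y + y) = 4 + √(2*y) = 4 + √2*√y)
d(z, b) = 4 + √2*√b
A = -42835553283690/5969950218269 - 151*I*√10/1219063 (A = -8 + (4035568/4897163 + (604*((-14 + 15)*(-10) + (4 + √2*√(-5))))/(-4876252)) = -8 + (4035568*(1/4897163) + (604*(1*(-10) + (4 + √2*(I*√5))))*(-1/4876252)) = -8 + (4035568/4897163 + (604*(-10 + (4 + I*√10)))*(-1/4876252)) = -8 + (4035568/4897163 + (604*(-6 + I*√10))*(-1/4876252)) = -8 + (4035568/4897163 + (-3624 + 604*I*√10)*(-1/4876252)) = -8 + (4035568/4897163 + (906/1219063 - 151*I*√10/1219063)) = -8 + (4924048462462/5969950218269 - 151*I*√10/1219063) = -42835553283690/5969950218269 - 151*I*√10/1219063 ≈ -7.1752 - 0.0003917*I)
1/A = 1/(-42835553283690/5969950218269 - 151*I*√10/1219063)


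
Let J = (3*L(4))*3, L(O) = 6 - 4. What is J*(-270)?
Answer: -4860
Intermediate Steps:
L(O) = 2
J = 18 (J = (3*2)*3 = 6*3 = 18)
J*(-270) = 18*(-270) = -4860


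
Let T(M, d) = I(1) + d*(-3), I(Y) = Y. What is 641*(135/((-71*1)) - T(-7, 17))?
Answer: 2189015/71 ≈ 30831.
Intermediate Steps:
T(M, d) = 1 - 3*d (T(M, d) = 1 + d*(-3) = 1 - 3*d)
641*(135/((-71*1)) - T(-7, 17)) = 641*(135/((-71*1)) - (1 - 3*17)) = 641*(135/(-71) - (1 - 51)) = 641*(135*(-1/71) - 1*(-50)) = 641*(-135/71 + 50) = 641*(3415/71) = 2189015/71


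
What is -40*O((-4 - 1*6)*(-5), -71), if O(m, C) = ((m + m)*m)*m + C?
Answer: -9997160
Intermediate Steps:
O(m, C) = C + 2*m³ (O(m, C) = ((2*m)*m)*m + C = (2*m²)*m + C = 2*m³ + C = C + 2*m³)
-40*O((-4 - 1*6)*(-5), -71) = -40*(-71 + 2*((-4 - 1*6)*(-5))³) = -40*(-71 + 2*((-4 - 6)*(-5))³) = -40*(-71 + 2*(-10*(-5))³) = -40*(-71 + 2*50³) = -40*(-71 + 2*125000) = -40*(-71 + 250000) = -40*249929 = -9997160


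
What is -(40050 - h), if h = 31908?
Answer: -8142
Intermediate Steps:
-(40050 - h) = -(40050 - 1*31908) = -(40050 - 31908) = -1*8142 = -8142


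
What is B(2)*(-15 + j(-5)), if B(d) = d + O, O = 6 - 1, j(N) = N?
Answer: -140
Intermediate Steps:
O = 5
B(d) = 5 + d (B(d) = d + 5 = 5 + d)
B(2)*(-15 + j(-5)) = (5 + 2)*(-15 - 5) = 7*(-20) = -140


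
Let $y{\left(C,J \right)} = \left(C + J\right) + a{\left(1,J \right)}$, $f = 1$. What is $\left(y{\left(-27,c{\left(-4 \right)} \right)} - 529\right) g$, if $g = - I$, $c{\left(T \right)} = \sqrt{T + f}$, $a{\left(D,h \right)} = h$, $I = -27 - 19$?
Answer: $-25576 + 92 i \sqrt{3} \approx -25576.0 + 159.35 i$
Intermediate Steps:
$I = -46$
$c{\left(T \right)} = \sqrt{1 + T}$ ($c{\left(T \right)} = \sqrt{T + 1} = \sqrt{1 + T}$)
$y{\left(C,J \right)} = C + 2 J$ ($y{\left(C,J \right)} = \left(C + J\right) + J = C + 2 J$)
$g = 46$ ($g = \left(-1\right) \left(-46\right) = 46$)
$\left(y{\left(-27,c{\left(-4 \right)} \right)} - 529\right) g = \left(\left(-27 + 2 \sqrt{1 - 4}\right) - 529\right) 46 = \left(\left(-27 + 2 \sqrt{-3}\right) - 529\right) 46 = \left(\left(-27 + 2 i \sqrt{3}\right) - 529\right) 46 = \left(-556 + 2 i \sqrt{3}\right) 46 = -25576 + 92 i \sqrt{3}$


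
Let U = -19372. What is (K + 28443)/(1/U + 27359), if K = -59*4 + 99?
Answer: 548343832/529998547 ≈ 1.0346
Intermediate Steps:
K = -137 (K = -236 + 99 = -137)
(K + 28443)/(1/U + 27359) = (-137 + 28443)/(1/(-19372) + 27359) = 28306/(-1/19372 + 27359) = 28306/(529998547/19372) = 28306*(19372/529998547) = 548343832/529998547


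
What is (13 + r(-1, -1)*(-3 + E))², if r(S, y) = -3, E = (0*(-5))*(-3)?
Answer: 484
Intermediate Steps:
E = 0 (E = 0*(-3) = 0)
(13 + r(-1, -1)*(-3 + E))² = (13 - 3*(-3 + 0))² = (13 - 3*(-3))² = (13 + 9)² = 22² = 484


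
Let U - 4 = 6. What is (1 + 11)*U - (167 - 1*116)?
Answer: 69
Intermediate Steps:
U = 10 (U = 4 + 6 = 10)
(1 + 11)*U - (167 - 1*116) = (1 + 11)*10 - (167 - 1*116) = 12*10 - (167 - 116) = 120 - 1*51 = 120 - 51 = 69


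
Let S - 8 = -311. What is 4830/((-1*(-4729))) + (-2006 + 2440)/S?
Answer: -588896/1432887 ≈ -0.41099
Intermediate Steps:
S = -303 (S = 8 - 311 = -303)
4830/((-1*(-4729))) + (-2006 + 2440)/S = 4830/((-1*(-4729))) + (-2006 + 2440)/(-303) = 4830/4729 + 434*(-1/303) = 4830*(1/4729) - 434/303 = 4830/4729 - 434/303 = -588896/1432887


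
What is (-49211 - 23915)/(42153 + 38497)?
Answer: -36563/40325 ≈ -0.90671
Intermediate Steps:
(-49211 - 23915)/(42153 + 38497) = -73126/80650 = -73126*1/80650 = -36563/40325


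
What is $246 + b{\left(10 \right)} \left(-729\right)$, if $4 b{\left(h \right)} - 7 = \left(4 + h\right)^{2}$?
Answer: $- \frac{147003}{4} \approx -36751.0$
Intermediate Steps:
$b{\left(h \right)} = \frac{7}{4} + \frac{\left(4 + h\right)^{2}}{4}$
$246 + b{\left(10 \right)} \left(-729\right) = 246 + \left(\frac{7}{4} + \frac{\left(4 + 10\right)^{2}}{4}\right) \left(-729\right) = 246 + \left(\frac{7}{4} + \frac{14^{2}}{4}\right) \left(-729\right) = 246 + \left(\frac{7}{4} + \frac{1}{4} \cdot 196\right) \left(-729\right) = 246 + \left(\frac{7}{4} + 49\right) \left(-729\right) = 246 + \frac{203}{4} \left(-729\right) = 246 - \frac{147987}{4} = - \frac{147003}{4}$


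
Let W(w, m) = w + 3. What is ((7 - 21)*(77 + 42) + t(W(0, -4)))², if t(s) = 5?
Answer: 2758921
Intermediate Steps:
W(w, m) = 3 + w
((7 - 21)*(77 + 42) + t(W(0, -4)))² = ((7 - 21)*(77 + 42) + 5)² = (-14*119 + 5)² = (-1666 + 5)² = (-1661)² = 2758921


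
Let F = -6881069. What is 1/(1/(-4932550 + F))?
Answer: -11813619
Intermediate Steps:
1/(1/(-4932550 + F)) = 1/(1/(-4932550 - 6881069)) = 1/(1/(-11813619)) = 1/(-1/11813619) = -11813619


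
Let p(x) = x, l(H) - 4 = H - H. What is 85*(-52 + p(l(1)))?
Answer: -4080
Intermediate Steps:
l(H) = 4 (l(H) = 4 + (H - H) = 4 + 0 = 4)
85*(-52 + p(l(1))) = 85*(-52 + 4) = 85*(-48) = -4080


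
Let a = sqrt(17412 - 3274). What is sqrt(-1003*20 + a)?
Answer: sqrt(-20060 + sqrt(14138)) ≈ 141.21*I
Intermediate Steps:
a = sqrt(14138) ≈ 118.90
sqrt(-1003*20 + a) = sqrt(-1003*20 + sqrt(14138)) = sqrt(-20060 + sqrt(14138))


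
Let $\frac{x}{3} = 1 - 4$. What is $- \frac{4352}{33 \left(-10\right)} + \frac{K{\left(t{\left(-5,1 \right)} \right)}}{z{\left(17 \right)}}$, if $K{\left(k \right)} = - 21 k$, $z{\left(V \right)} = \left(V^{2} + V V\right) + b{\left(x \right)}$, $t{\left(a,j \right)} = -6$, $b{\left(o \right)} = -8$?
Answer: $\frac{42037}{3135} \approx 13.409$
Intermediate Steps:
$x = -9$ ($x = 3 \left(1 - 4\right) = 3 \left(-3\right) = -9$)
$z{\left(V \right)} = -8 + 2 V^{2}$ ($z{\left(V \right)} = \left(V^{2} + V V\right) - 8 = \left(V^{2} + V^{2}\right) - 8 = 2 V^{2} - 8 = -8 + 2 V^{2}$)
$- \frac{4352}{33 \left(-10\right)} + \frac{K{\left(t{\left(-5,1 \right)} \right)}}{z{\left(17 \right)}} = - \frac{4352}{33 \left(-10\right)} + \frac{\left(-21\right) \left(-6\right)}{-8 + 2 \cdot 17^{2}} = - \frac{4352}{-330} + \frac{126}{-8 + 2 \cdot 289} = \left(-4352\right) \left(- \frac{1}{330}\right) + \frac{126}{-8 + 578} = \frac{2176}{165} + \frac{126}{570} = \frac{2176}{165} + 126 \cdot \frac{1}{570} = \frac{2176}{165} + \frac{21}{95} = \frac{42037}{3135}$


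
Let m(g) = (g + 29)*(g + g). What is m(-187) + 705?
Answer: 59797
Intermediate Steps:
m(g) = 2*g*(29 + g) (m(g) = (29 + g)*(2*g) = 2*g*(29 + g))
m(-187) + 705 = 2*(-187)*(29 - 187) + 705 = 2*(-187)*(-158) + 705 = 59092 + 705 = 59797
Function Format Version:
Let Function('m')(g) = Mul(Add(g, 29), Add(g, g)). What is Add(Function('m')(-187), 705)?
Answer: 59797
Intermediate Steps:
Function('m')(g) = Mul(2, g, Add(29, g)) (Function('m')(g) = Mul(Add(29, g), Mul(2, g)) = Mul(2, g, Add(29, g)))
Add(Function('m')(-187), 705) = Add(Mul(2, -187, Add(29, -187)), 705) = Add(Mul(2, -187, -158), 705) = Add(59092, 705) = 59797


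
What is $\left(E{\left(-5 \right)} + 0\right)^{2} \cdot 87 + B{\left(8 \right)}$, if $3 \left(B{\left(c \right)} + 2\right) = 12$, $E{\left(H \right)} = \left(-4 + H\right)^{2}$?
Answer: $570809$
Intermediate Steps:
$B{\left(c \right)} = 2$ ($B{\left(c \right)} = -2 + \frac{1}{3} \cdot 12 = -2 + 4 = 2$)
$\left(E{\left(-5 \right)} + 0\right)^{2} \cdot 87 + B{\left(8 \right)} = \left(\left(-4 - 5\right)^{2} + 0\right)^{2} \cdot 87 + 2 = \left(\left(-9\right)^{2} + 0\right)^{2} \cdot 87 + 2 = \left(81 + 0\right)^{2} \cdot 87 + 2 = 81^{2} \cdot 87 + 2 = 6561 \cdot 87 + 2 = 570807 + 2 = 570809$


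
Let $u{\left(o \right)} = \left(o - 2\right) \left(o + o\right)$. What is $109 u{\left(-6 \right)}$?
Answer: $10464$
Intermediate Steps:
$u{\left(o \right)} = 2 o \left(-2 + o\right)$ ($u{\left(o \right)} = \left(-2 + o\right) 2 o = 2 o \left(-2 + o\right)$)
$109 u{\left(-6 \right)} = 109 \cdot 2 \left(-6\right) \left(-2 - 6\right) = 109 \cdot 2 \left(-6\right) \left(-8\right) = 109 \cdot 96 = 10464$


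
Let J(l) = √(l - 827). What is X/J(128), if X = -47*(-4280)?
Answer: -201160*I*√699/699 ≈ -7608.6*I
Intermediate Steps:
J(l) = √(-827 + l)
X = 201160
X/J(128) = 201160/(√(-827 + 128)) = 201160/(√(-699)) = 201160/((I*√699)) = 201160*(-I*√699/699) = -201160*I*√699/699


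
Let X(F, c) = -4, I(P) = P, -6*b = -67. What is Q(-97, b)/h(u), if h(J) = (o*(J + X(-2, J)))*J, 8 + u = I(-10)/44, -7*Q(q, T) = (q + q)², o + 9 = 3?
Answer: 9107912/1022469 ≈ 8.9078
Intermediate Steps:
b = 67/6 (b = -⅙*(-67) = 67/6 ≈ 11.167)
o = -6 (o = -9 + 3 = -6)
Q(q, T) = -4*q²/7 (Q(q, T) = -(q + q)²/7 = -4*q²/7)
u = -181/22 (u = -8 - 10/44 = -8 - 10*1/44 = -8 - 5/22 = -181/22 ≈ -8.2273)
h(J) = J*(24 - 6*J) (h(J) = (-6*(J - 4))*J = (-6*(-4 + J))*J = (24 - 6*J)*J = J*(24 - 6*J))
Q(-97, b)/h(u) = (-4/7*(-97)²)/((6*(-181/22)*(4 - 1*(-181/22)))) = (-4/7*9409)/((6*(-181/22)*(4 + 181/22))) = -37636/(7*(6*(-181/22)*(269/22))) = -37636/(7*(-146067/242)) = -37636/7*(-242/146067) = 9107912/1022469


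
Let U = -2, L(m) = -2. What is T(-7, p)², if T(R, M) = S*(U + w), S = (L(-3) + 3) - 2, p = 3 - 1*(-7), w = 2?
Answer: 0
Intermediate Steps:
p = 10 (p = 3 + 7 = 10)
S = -1 (S = (-2 + 3) - 2 = 1 - 2 = -1)
T(R, M) = 0 (T(R, M) = -(-2 + 2) = -1*0 = 0)
T(-7, p)² = 0² = 0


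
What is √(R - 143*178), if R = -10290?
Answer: 4*I*√2234 ≈ 189.06*I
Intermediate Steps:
√(R - 143*178) = √(-10290 - 143*178) = √(-10290 - 25454) = √(-35744) = 4*I*√2234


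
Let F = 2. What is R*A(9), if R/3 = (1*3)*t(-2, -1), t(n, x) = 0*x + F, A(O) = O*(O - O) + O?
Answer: 162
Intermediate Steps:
A(O) = O (A(O) = O*0 + O = 0 + O = O)
t(n, x) = 2 (t(n, x) = 0*x + 2 = 0 + 2 = 2)
R = 18 (R = 3*((1*3)*2) = 3*(3*2) = 3*6 = 18)
R*A(9) = 18*9 = 162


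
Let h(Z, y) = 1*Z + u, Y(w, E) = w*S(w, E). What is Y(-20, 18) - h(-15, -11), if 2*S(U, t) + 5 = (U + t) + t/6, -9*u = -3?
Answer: 164/3 ≈ 54.667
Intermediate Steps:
u = ⅓ (u = -⅑*(-3) = ⅓ ≈ 0.33333)
S(U, t) = -5/2 + U/2 + 7*t/12 (S(U, t) = -5/2 + ((U + t) + t/6)/2 = -5/2 + (U + 7*t/6)/2 = -5/2 + (U/2 + 7*t/12) = -5/2 + U/2 + 7*t/12)
Y(w, E) = w*(-5/2 + w/2 + 7*E/12)
h(Z, y) = ⅓ + Z (h(Z, y) = 1*Z + ⅓ = Z + ⅓ = ⅓ + Z)
Y(-20, 18) - h(-15, -11) = (1/12)*(-20)*(-30 + 6*(-20) + 7*18) - (⅓ - 15) = (1/12)*(-20)*(-30 - 120 + 126) - 1*(-44/3) = (1/12)*(-20)*(-24) + 44/3 = 40 + 44/3 = 164/3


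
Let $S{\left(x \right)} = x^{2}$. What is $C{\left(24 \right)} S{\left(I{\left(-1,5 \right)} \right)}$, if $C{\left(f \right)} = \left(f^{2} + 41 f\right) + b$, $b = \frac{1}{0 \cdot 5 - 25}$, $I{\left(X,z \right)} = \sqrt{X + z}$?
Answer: $\frac{155996}{25} \approx 6239.8$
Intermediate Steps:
$b = - \frac{1}{25}$ ($b = \frac{1}{0 - 25} = \frac{1}{-25} = - \frac{1}{25} \approx -0.04$)
$C{\left(f \right)} = - \frac{1}{25} + f^{2} + 41 f$ ($C{\left(f \right)} = \left(f^{2} + 41 f\right) - \frac{1}{25} = - \frac{1}{25} + f^{2} + 41 f$)
$C{\left(24 \right)} S{\left(I{\left(-1,5 \right)} \right)} = \left(- \frac{1}{25} + 24^{2} + 41 \cdot 24\right) \left(\sqrt{-1 + 5}\right)^{2} = \left(- \frac{1}{25} + 576 + 984\right) \left(\sqrt{4}\right)^{2} = \frac{38999 \cdot 2^{2}}{25} = \frac{38999}{25} \cdot 4 = \frac{155996}{25}$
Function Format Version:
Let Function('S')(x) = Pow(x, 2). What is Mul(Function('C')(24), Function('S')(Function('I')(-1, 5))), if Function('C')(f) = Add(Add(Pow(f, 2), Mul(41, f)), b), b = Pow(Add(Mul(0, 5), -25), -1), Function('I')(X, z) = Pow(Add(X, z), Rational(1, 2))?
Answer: Rational(155996, 25) ≈ 6239.8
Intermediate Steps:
b = Rational(-1, 25) (b = Pow(Add(0, -25), -1) = Pow(-25, -1) = Rational(-1, 25) ≈ -0.040000)
Function('C')(f) = Add(Rational(-1, 25), Pow(f, 2), Mul(41, f)) (Function('C')(f) = Add(Add(Pow(f, 2), Mul(41, f)), Rational(-1, 25)) = Add(Rational(-1, 25), Pow(f, 2), Mul(41, f)))
Mul(Function('C')(24), Function('S')(Function('I')(-1, 5))) = Mul(Add(Rational(-1, 25), Pow(24, 2), Mul(41, 24)), Pow(Pow(Add(-1, 5), Rational(1, 2)), 2)) = Mul(Add(Rational(-1, 25), 576, 984), Pow(Pow(4, Rational(1, 2)), 2)) = Mul(Rational(38999, 25), Pow(2, 2)) = Mul(Rational(38999, 25), 4) = Rational(155996, 25)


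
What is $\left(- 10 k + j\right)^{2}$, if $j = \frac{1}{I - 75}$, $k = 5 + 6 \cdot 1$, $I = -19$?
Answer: $\frac{106936281}{8836} \approx 12102.0$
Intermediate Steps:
$k = 11$ ($k = 5 + 6 = 11$)
$j = - \frac{1}{94}$ ($j = \frac{1}{-19 - 75} = \frac{1}{-94} = - \frac{1}{94} \approx -0.010638$)
$\left(- 10 k + j\right)^{2} = \left(\left(-10\right) 11 - \frac{1}{94}\right)^{2} = \left(-110 - \frac{1}{94}\right)^{2} = \left(- \frac{10341}{94}\right)^{2} = \frac{106936281}{8836}$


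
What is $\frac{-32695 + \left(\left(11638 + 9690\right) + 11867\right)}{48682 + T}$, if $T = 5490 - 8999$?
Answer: $\frac{500}{45173} \approx 0.011069$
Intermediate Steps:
$T = -3509$ ($T = 5490 - 8999 = -3509$)
$\frac{-32695 + \left(\left(11638 + 9690\right) + 11867\right)}{48682 + T} = \frac{-32695 + \left(\left(11638 + 9690\right) + 11867\right)}{48682 - 3509} = \frac{-32695 + \left(21328 + 11867\right)}{45173} = \left(-32695 + 33195\right) \frac{1}{45173} = 500 \cdot \frac{1}{45173} = \frac{500}{45173}$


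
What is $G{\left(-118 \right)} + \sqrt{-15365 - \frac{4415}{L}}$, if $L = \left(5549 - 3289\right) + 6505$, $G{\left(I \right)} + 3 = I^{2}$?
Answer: $13921 + \frac{4 i \sqrt{2951145699}}{1753} \approx 13921.0 + 123.96 i$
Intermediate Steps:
$G{\left(I \right)} = -3 + I^{2}$
$L = 8765$ ($L = 2260 + 6505 = 8765$)
$G{\left(-118 \right)} + \sqrt{-15365 - \frac{4415}{L}} = \left(-3 + \left(-118\right)^{2}\right) + \sqrt{-15365 - \frac{4415}{8765}} = \left(-3 + 13924\right) + \sqrt{-15365 - \frac{883}{1753}} = 13921 + \sqrt{-15365 - \frac{883}{1753}} = 13921 + \sqrt{- \frac{26935728}{1753}} = 13921 + \frac{4 i \sqrt{2951145699}}{1753}$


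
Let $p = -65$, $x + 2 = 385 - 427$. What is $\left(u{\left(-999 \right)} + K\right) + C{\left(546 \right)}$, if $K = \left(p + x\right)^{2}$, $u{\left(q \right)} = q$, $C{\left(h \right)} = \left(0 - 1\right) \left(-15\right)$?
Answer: $10897$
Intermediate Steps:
$x = -44$ ($x = -2 + \left(385 - 427\right) = -2 - 42 = -44$)
$C{\left(h \right)} = 15$ ($C{\left(h \right)} = \left(-1\right) \left(-15\right) = 15$)
$K = 11881$ ($K = \left(-65 - 44\right)^{2} = \left(-109\right)^{2} = 11881$)
$\left(u{\left(-999 \right)} + K\right) + C{\left(546 \right)} = \left(-999 + 11881\right) + 15 = 10882 + 15 = 10897$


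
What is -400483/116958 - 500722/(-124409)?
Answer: 8739754129/14550627822 ≈ 0.60064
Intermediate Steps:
-400483/116958 - 500722/(-124409) = -400483*1/116958 - 500722*(-1/124409) = -400483/116958 + 500722/124409 = 8739754129/14550627822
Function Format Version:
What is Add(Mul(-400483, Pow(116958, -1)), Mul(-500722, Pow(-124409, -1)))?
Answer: Rational(8739754129, 14550627822) ≈ 0.60064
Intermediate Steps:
Add(Mul(-400483, Pow(116958, -1)), Mul(-500722, Pow(-124409, -1))) = Add(Mul(-400483, Rational(1, 116958)), Mul(-500722, Rational(-1, 124409))) = Add(Rational(-400483, 116958), Rational(500722, 124409)) = Rational(8739754129, 14550627822)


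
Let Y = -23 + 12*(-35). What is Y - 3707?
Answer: -4150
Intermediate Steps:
Y = -443 (Y = -23 - 420 = -443)
Y - 3707 = -443 - 3707 = -4150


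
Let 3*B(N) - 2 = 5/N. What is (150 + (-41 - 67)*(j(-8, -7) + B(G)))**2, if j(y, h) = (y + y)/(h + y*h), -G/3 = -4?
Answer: 23184225/2401 ≈ 9656.1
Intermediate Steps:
G = 12 (G = -3*(-4) = 12)
B(N) = 2/3 + 5/(3*N) (B(N) = 2/3 + (5/N)/3 = 2/3 + 5/(3*N))
j(y, h) = 2*y/(h + h*y) (j(y, h) = (2*y)/(h + h*y) = 2*y/(h + h*y))
(150 + (-41 - 67)*(j(-8, -7) + B(G)))**2 = (150 + (-41 - 67)*(2*(-8)/(-7*(1 - 8)) + (1/3)*(5 + 2*12)/12))**2 = (150 - 108*(2*(-8)*(-1/7)/(-7) + (1/3)*(1/12)*(5 + 24)))**2 = (150 - 108*(2*(-8)*(-1/7)*(-1/7) + (1/3)*(1/12)*29))**2 = (150 - 108*(-16/49 + 29/36))**2 = (150 - 108*845/1764)**2 = (150 - 2535/49)**2 = (4815/49)**2 = 23184225/2401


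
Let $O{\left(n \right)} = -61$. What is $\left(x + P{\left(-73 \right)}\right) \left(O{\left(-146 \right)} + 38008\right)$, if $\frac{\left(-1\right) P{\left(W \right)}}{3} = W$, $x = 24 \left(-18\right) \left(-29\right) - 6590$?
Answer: $233639679$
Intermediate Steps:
$x = 5938$ ($x = \left(-432\right) \left(-29\right) - 6590 = 12528 - 6590 = 5938$)
$P{\left(W \right)} = - 3 W$
$\left(x + P{\left(-73 \right)}\right) \left(O{\left(-146 \right)} + 38008\right) = \left(5938 - -219\right) \left(-61 + 38008\right) = \left(5938 + 219\right) 37947 = 6157 \cdot 37947 = 233639679$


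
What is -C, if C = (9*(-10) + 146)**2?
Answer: -3136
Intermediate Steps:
C = 3136 (C = (-90 + 146)**2 = 56**2 = 3136)
-C = -1*3136 = -3136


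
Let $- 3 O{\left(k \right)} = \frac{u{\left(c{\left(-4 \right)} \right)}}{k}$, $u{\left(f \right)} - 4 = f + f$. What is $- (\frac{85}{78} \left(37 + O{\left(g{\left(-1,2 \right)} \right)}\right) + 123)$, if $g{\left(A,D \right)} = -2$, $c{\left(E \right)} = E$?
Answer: $- \frac{38047}{234} \approx -162.59$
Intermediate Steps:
$u{\left(f \right)} = 4 + 2 f$ ($u{\left(f \right)} = 4 + \left(f + f\right) = 4 + 2 f$)
$O{\left(k \right)} = \frac{4}{3 k}$ ($O{\left(k \right)} = - \frac{\left(4 + 2 \left(-4\right)\right) \frac{1}{k}}{3} = - \frac{\left(4 - 8\right) \frac{1}{k}}{3} = - \frac{\left(-4\right) \frac{1}{k}}{3} = \frac{4}{3 k}$)
$- (\frac{85}{78} \left(37 + O{\left(g{\left(-1,2 \right)} \right)}\right) + 123) = - (\frac{85}{78} \left(37 + \frac{4}{3 \left(-2\right)}\right) + 123) = - (85 \cdot \frac{1}{78} \left(37 + \frac{4}{3} \left(- \frac{1}{2}\right)\right) + 123) = - (\frac{85 \left(37 - \frac{2}{3}\right)}{78} + 123) = - (\frac{85}{78} \cdot \frac{109}{3} + 123) = - (\frac{9265}{234} + 123) = \left(-1\right) \frac{38047}{234} = - \frac{38047}{234}$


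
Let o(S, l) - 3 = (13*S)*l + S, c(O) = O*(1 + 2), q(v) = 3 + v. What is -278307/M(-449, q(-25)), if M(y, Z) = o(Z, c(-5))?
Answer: -278307/4271 ≈ -65.162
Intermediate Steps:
c(O) = 3*O (c(O) = O*3 = 3*O)
o(S, l) = 3 + S + 13*S*l (o(S, l) = 3 + ((13*S)*l + S) = 3 + (13*S*l + S) = 3 + (S + 13*S*l) = 3 + S + 13*S*l)
M(y, Z) = 3 - 194*Z (M(y, Z) = 3 + Z + 13*Z*(3*(-5)) = 3 + Z + 13*Z*(-15) = 3 + Z - 195*Z = 3 - 194*Z)
-278307/M(-449, q(-25)) = -278307/(3 - 194*(3 - 25)) = -278307/(3 - 194*(-22)) = -278307/(3 + 4268) = -278307/4271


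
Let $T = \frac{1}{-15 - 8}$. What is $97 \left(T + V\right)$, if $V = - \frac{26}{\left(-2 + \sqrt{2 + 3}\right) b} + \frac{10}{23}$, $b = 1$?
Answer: $- \frac{115139}{23} - 2522 \sqrt{5} \approx -10645.0$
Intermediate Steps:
$T = - \frac{1}{23}$ ($T = \frac{1}{-23} = - \frac{1}{23} \approx -0.043478$)
$V = \frac{10}{23} - \frac{26}{-2 + \sqrt{5}}$ ($V = - \frac{26}{\left(-2 + \sqrt{2 + 3}\right) 1} + \frac{10}{23} = - \frac{26}{\left(-2 + \sqrt{5}\right) 1} + 10 \cdot \frac{1}{23} = - \frac{26}{-2 + \sqrt{5}} + \frac{10}{23} = \frac{10}{23} - \frac{26}{-2 + \sqrt{5}} \approx -109.7$)
$97 \left(T + V\right) = 97 \left(- \frac{1}{23} - \left(\frac{1186}{23} + 26 \sqrt{5}\right)\right) = 97 \left(- \frac{1187}{23} - 26 \sqrt{5}\right) = - \frac{115139}{23} - 2522 \sqrt{5}$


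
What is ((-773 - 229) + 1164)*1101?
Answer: 178362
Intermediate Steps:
((-773 - 229) + 1164)*1101 = (-1002 + 1164)*1101 = 162*1101 = 178362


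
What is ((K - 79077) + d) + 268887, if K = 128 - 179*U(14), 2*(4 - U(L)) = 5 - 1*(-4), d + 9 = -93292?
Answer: 193453/2 ≈ 96727.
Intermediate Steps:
d = -93301 (d = -9 - 93292 = -93301)
U(L) = -½ (U(L) = 4 - (5 - 1*(-4))/2 = 4 - (5 + 4)/2 = 4 - ½*9 = 4 - 9/2 = -½)
K = 435/2 (K = 128 - 179*(-½) = 128 + 179/2 = 435/2 ≈ 217.50)
((K - 79077) + d) + 268887 = ((435/2 - 79077) - 93301) + 268887 = (-157719/2 - 93301) + 268887 = -344321/2 + 268887 = 193453/2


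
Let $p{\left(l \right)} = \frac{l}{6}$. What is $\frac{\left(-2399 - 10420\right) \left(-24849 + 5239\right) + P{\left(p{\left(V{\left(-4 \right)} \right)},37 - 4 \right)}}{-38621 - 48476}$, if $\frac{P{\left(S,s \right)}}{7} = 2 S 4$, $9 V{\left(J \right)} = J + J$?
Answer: $- \frac{6787275706}{2351619} \approx -2886.2$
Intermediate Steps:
$V{\left(J \right)} = \frac{2 J}{9}$ ($V{\left(J \right)} = \frac{J + J}{9} = \frac{2 J}{9}$)
$p{\left(l \right)} = \frac{l}{6}$ ($p{\left(l \right)} = l \frac{1}{6} = \frac{l}{6}$)
$P{\left(S,s \right)} = 56 S$ ($P{\left(S,s \right)} = 7 \cdot 2 S 4 = 7 \cdot 8 S = 56 S$)
$\frac{\left(-2399 - 10420\right) \left(-24849 + 5239\right) + P{\left(p{\left(V{\left(-4 \right)} \right)},37 - 4 \right)}}{-38621 - 48476} = \frac{\left(-2399 - 10420\right) \left(-24849 + 5239\right) + 56 \frac{\frac{2}{9} \left(-4\right)}{6}}{-38621 - 48476} = \frac{\left(-12819\right) \left(-19610\right) + 56 \cdot \frac{1}{6} \left(- \frac{8}{9}\right)}{-87097} = \left(251380590 + 56 \left(- \frac{4}{27}\right)\right) \left(- \frac{1}{87097}\right) = \left(251380590 - \frac{224}{27}\right) \left(- \frac{1}{87097}\right) = \frac{6787275706}{27} \left(- \frac{1}{87097}\right) = - \frac{6787275706}{2351619}$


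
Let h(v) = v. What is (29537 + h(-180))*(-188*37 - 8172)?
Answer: -444112696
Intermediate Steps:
(29537 + h(-180))*(-188*37 - 8172) = (29537 - 180)*(-188*37 - 8172) = 29357*(-6956 - 8172) = 29357*(-15128) = -444112696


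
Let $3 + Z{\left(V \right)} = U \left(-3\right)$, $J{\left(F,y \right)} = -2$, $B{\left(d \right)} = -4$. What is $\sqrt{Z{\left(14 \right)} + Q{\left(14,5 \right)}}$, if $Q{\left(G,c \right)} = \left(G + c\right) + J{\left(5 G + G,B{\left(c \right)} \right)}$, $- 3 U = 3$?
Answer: $\sqrt{17} \approx 4.1231$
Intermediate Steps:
$U = -1$ ($U = \left(- \frac{1}{3}\right) 3 = -1$)
$Q{\left(G,c \right)} = -2 + G + c$ ($Q{\left(G,c \right)} = \left(G + c\right) - 2 = -2 + G + c$)
$Z{\left(V \right)} = 0$ ($Z{\left(V \right)} = -3 - -3 = -3 + 3 = 0$)
$\sqrt{Z{\left(14 \right)} + Q{\left(14,5 \right)}} = \sqrt{0 + \left(-2 + 14 + 5\right)} = \sqrt{0 + 17} = \sqrt{17}$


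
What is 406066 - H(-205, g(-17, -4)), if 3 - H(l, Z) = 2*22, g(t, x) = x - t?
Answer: 406107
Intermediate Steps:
H(l, Z) = -41 (H(l, Z) = 3 - 2*22 = 3 - 1*44 = 3 - 44 = -41)
406066 - H(-205, g(-17, -4)) = 406066 - 1*(-41) = 406066 + 41 = 406107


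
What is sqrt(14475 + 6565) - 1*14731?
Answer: -14731 + 4*sqrt(1315) ≈ -14586.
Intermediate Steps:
sqrt(14475 + 6565) - 1*14731 = sqrt(21040) - 14731 = 4*sqrt(1315) - 14731 = -14731 + 4*sqrt(1315)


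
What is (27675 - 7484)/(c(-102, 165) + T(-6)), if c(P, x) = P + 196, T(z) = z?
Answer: 20191/88 ≈ 229.44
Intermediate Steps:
c(P, x) = 196 + P
(27675 - 7484)/(c(-102, 165) + T(-6)) = (27675 - 7484)/((196 - 102) - 6) = 20191/(94 - 6) = 20191/88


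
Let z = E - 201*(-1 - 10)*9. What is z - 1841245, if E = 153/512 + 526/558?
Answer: -260175456065/142848 ≈ -1.8213e+6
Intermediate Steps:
E = 177343/142848 (E = 153*(1/512) + 526*(1/558) = 153/512 + 263/279 = 177343/142848 ≈ 1.2415)
z = 2842709695/142848 (z = 177343/142848 - 201*(-1 - 10)*9 = 177343/142848 - (-2211)*9 = 177343/142848 - 201*(-99) = 177343/142848 + 19899 = 2842709695/142848 ≈ 19900.)
z - 1841245 = 2842709695/142848 - 1841245 = -260175456065/142848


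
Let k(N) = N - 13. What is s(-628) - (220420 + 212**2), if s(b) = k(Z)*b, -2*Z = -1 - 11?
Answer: -260968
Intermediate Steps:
Z = 6 (Z = -(-1 - 11)/2 = -1/2*(-12) = 6)
k(N) = -13 + N
s(b) = -7*b (s(b) = (-13 + 6)*b = -7*b)
s(-628) - (220420 + 212**2) = -7*(-628) - (220420 + 212**2) = 4396 - (220420 + 44944) = 4396 - 1*265364 = 4396 - 265364 = -260968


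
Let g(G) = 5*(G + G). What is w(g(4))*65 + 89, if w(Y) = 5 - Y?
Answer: -2186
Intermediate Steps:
g(G) = 10*G (g(G) = 5*(2*G) = 10*G)
w(g(4))*65 + 89 = (5 - 10*4)*65 + 89 = (5 - 1*40)*65 + 89 = (5 - 40)*65 + 89 = -35*65 + 89 = -2275 + 89 = -2186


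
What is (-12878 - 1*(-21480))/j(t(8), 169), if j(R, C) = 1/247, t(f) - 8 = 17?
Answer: 2124694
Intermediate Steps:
t(f) = 25 (t(f) = 8 + 17 = 25)
j(R, C) = 1/247
(-12878 - 1*(-21480))/j(t(8), 169) = (-12878 - 1*(-21480))/(1/247) = (-12878 + 21480)*247 = 8602*247 = 2124694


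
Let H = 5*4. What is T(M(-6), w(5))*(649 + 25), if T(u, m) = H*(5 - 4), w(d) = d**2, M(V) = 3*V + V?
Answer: 13480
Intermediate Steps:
M(V) = 4*V
H = 20
T(u, m) = 20 (T(u, m) = 20*(5 - 4) = 20*1 = 20)
T(M(-6), w(5))*(649 + 25) = 20*(649 + 25) = 20*674 = 13480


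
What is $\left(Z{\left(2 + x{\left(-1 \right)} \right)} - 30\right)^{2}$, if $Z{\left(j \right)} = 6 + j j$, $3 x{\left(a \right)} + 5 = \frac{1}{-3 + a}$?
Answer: $\frac{146689}{256} \approx 573.0$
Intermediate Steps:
$x{\left(a \right)} = - \frac{5}{3} + \frac{1}{3 \left(-3 + a\right)}$
$Z{\left(j \right)} = 6 + j^{2}$
$\left(Z{\left(2 + x{\left(-1 \right)} \right)} - 30\right)^{2} = \left(\left(6 + \left(2 + \frac{16 - -5}{3 \left(-3 - 1\right)}\right)^{2}\right) - 30\right)^{2} = \left(\left(6 + \left(2 + \frac{16 + 5}{3 \left(-4\right)}\right)^{2}\right) - 30\right)^{2} = \left(\left(6 + \left(2 + \frac{1}{3} \left(- \frac{1}{4}\right) 21\right)^{2}\right) - 30\right)^{2} = \left(\left(6 + \left(2 - \frac{7}{4}\right)^{2}\right) - 30\right)^{2} = \left(\left(6 + \left(\frac{1}{4}\right)^{2}\right) - 30\right)^{2} = \left(\left(6 + \frac{1}{16}\right) - 30\right)^{2} = \left(\frac{97}{16} - 30\right)^{2} = \left(- \frac{383}{16}\right)^{2} = \frac{146689}{256}$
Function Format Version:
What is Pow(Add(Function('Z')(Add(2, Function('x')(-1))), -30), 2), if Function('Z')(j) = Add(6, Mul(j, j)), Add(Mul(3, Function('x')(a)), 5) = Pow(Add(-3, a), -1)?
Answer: Rational(146689, 256) ≈ 573.00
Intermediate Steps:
Function('x')(a) = Add(Rational(-5, 3), Mul(Rational(1, 3), Pow(Add(-3, a), -1)))
Function('Z')(j) = Add(6, Pow(j, 2))
Pow(Add(Function('Z')(Add(2, Function('x')(-1))), -30), 2) = Pow(Add(Add(6, Pow(Add(2, Mul(Rational(1, 3), Pow(Add(-3, -1), -1), Add(16, Mul(-5, -1)))), 2)), -30), 2) = Pow(Add(Add(6, Pow(Add(2, Mul(Rational(1, 3), Pow(-4, -1), Add(16, 5))), 2)), -30), 2) = Pow(Add(Add(6, Pow(Add(2, Mul(Rational(1, 3), Rational(-1, 4), 21)), 2)), -30), 2) = Pow(Add(Add(6, Pow(Add(2, Rational(-7, 4)), 2)), -30), 2) = Pow(Add(Add(6, Pow(Rational(1, 4), 2)), -30), 2) = Pow(Add(Add(6, Rational(1, 16)), -30), 2) = Pow(Add(Rational(97, 16), -30), 2) = Pow(Rational(-383, 16), 2) = Rational(146689, 256)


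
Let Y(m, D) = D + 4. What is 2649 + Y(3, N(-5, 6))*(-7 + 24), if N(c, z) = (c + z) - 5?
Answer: 2649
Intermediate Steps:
N(c, z) = -5 + c + z
Y(m, D) = 4 + D
2649 + Y(3, N(-5, 6))*(-7 + 24) = 2649 + (4 + (-5 - 5 + 6))*(-7 + 24) = 2649 + (4 - 4)*17 = 2649 + 0*17 = 2649 + 0 = 2649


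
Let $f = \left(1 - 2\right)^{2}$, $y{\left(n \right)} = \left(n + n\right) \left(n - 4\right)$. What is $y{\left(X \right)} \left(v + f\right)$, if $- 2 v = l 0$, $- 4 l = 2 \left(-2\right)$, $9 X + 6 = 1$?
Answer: $\frac{410}{81} \approx 5.0617$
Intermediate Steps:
$X = - \frac{5}{9}$ ($X = - \frac{2}{3} + \frac{1}{9} \cdot 1 = - \frac{2}{3} + \frac{1}{9} = - \frac{5}{9} \approx -0.55556$)
$y{\left(n \right)} = 2 n \left(-4 + n\right)$
$l = 1$ ($l = - \frac{2 \left(-2\right)}{4} = \left(- \frac{1}{4}\right) \left(-4\right) = 1$)
$f = 1$ ($f = \left(-1\right)^{2} = 1$)
$v = 0$ ($v = - \frac{1 \cdot 0}{2} = \left(- \frac{1}{2}\right) 0 = 0$)
$y{\left(X \right)} \left(v + f\right) = 2 \left(- \frac{5}{9}\right) \left(-4 - \frac{5}{9}\right) \left(0 + 1\right) = 2 \left(- \frac{5}{9}\right) \left(- \frac{41}{9}\right) 1 = \frac{410}{81} \cdot 1 = \frac{410}{81}$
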